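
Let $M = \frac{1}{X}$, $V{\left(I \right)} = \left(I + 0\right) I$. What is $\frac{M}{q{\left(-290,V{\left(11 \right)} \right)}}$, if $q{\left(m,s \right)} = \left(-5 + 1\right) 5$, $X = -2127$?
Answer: $\frac{1}{42540} \approx 2.3507 \cdot 10^{-5}$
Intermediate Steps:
$V{\left(I \right)} = I^{2}$ ($V{\left(I \right)} = I I = I^{2}$)
$q{\left(m,s \right)} = -20$ ($q{\left(m,s \right)} = \left(-4\right) 5 = -20$)
$M = - \frac{1}{2127}$ ($M = \frac{1}{-2127} = - \frac{1}{2127} \approx -0.00047015$)
$\frac{M}{q{\left(-290,V{\left(11 \right)} \right)}} = - \frac{1}{2127 \left(-20\right)} = \left(- \frac{1}{2127}\right) \left(- \frac{1}{20}\right) = \frac{1}{42540}$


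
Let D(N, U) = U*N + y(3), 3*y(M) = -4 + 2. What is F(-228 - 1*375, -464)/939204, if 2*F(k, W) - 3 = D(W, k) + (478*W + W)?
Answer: 172615/5635224 ≈ 0.030631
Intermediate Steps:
y(M) = -⅔ (y(M) = (-4 + 2)/3 = (⅓)*(-2) = -⅔)
D(N, U) = -⅔ + N*U (D(N, U) = U*N - ⅔ = N*U - ⅔ = -⅔ + N*U)
F(k, W) = 7/6 + 479*W/2 + W*k/2 (F(k, W) = 3/2 + ((-⅔ + W*k) + (478*W + W))/2 = 3/2 + ((-⅔ + W*k) + 479*W)/2 = 3/2 + (-⅔ + 479*W + W*k)/2 = 3/2 + (-⅓ + 479*W/2 + W*k/2) = 7/6 + 479*W/2 + W*k/2)
F(-228 - 1*375, -464)/939204 = (7/6 + (479/2)*(-464) + (½)*(-464)*(-228 - 1*375))/939204 = (7/6 - 111128 + (½)*(-464)*(-228 - 375))*(1/939204) = (7/6 - 111128 + (½)*(-464)*(-603))*(1/939204) = (7/6 - 111128 + 139896)*(1/939204) = (172615/6)*(1/939204) = 172615/5635224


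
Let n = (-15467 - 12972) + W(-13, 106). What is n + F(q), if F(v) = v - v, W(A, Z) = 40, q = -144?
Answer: -28399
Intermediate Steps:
n = -28399 (n = (-15467 - 12972) + 40 = -28439 + 40 = -28399)
F(v) = 0
n + F(q) = -28399 + 0 = -28399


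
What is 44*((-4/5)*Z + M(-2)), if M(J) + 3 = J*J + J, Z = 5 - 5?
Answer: -44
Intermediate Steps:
Z = 0
M(J) = -3 + J + J² (M(J) = -3 + (J*J + J) = -3 + (J² + J) = -3 + (J + J²) = -3 + J + J²)
44*((-4/5)*Z + M(-2)) = 44*(-4/5*0 + (-3 - 2 + (-2)²)) = 44*(-4*⅕*0 + (-3 - 2 + 4)) = 44*(-⅘*0 - 1) = 44*(0 - 1) = 44*(-1) = -44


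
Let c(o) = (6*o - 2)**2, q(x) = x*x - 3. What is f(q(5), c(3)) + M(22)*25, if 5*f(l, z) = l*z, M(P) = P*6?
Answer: 22132/5 ≈ 4426.4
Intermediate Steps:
M(P) = 6*P
q(x) = -3 + x**2 (q(x) = x**2 - 3 = -3 + x**2)
c(o) = (-2 + 6*o)**2
f(l, z) = l*z/5 (f(l, z) = (l*z)/5 = l*z/5)
f(q(5), c(3)) + M(22)*25 = (-3 + 5**2)*(4*(-1 + 3*3)**2)/5 + (6*22)*25 = (-3 + 25)*(4*(-1 + 9)**2)/5 + 132*25 = (1/5)*22*(4*8**2) + 3300 = (1/5)*22*(4*64) + 3300 = (1/5)*22*256 + 3300 = 5632/5 + 3300 = 22132/5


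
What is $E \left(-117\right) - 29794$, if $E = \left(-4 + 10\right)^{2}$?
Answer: $-34006$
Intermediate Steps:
$E = 36$ ($E = 6^{2} = 36$)
$E \left(-117\right) - 29794 = 36 \left(-117\right) - 29794 = -4212 - 29794 = -34006$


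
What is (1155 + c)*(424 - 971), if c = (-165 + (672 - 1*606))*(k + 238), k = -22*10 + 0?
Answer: 342969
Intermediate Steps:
k = -220 (k = -220 + 0 = -220)
c = -1782 (c = (-165 + (672 - 1*606))*(-220 + 238) = (-165 + (672 - 606))*18 = (-165 + 66)*18 = -99*18 = -1782)
(1155 + c)*(424 - 971) = (1155 - 1782)*(424 - 971) = -627*(-547) = 342969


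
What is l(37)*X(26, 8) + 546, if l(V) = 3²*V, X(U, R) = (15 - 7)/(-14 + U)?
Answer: 768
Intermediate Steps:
X(U, R) = 8/(-14 + U)
l(V) = 9*V
l(37)*X(26, 8) + 546 = (9*37)*(8/(-14 + 26)) + 546 = 333*(8/12) + 546 = 333*(8*(1/12)) + 546 = 333*(⅔) + 546 = 222 + 546 = 768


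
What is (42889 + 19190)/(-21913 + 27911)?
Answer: 62079/5998 ≈ 10.350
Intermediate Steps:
(42889 + 19190)/(-21913 + 27911) = 62079/5998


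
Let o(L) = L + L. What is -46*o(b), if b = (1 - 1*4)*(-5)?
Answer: -1380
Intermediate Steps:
b = 15 (b = (1 - 4)*(-5) = -3*(-5) = 15)
o(L) = 2*L
-46*o(b) = -92*15 = -46*30 = -1380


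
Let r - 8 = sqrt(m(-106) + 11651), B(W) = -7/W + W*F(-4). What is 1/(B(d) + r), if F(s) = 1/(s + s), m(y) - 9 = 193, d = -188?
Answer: -1114652/383779391 + 106032*sqrt(1317)/383779391 ≈ 0.0071221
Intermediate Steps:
m(y) = 202 (m(y) = 9 + 193 = 202)
F(s) = 1/(2*s)
B(W) = -7/W - W/8 (B(W) = -7/W + W*((1/2)/(-4)) = -7/W + W*((1/2)*(-1/4)) = -7/W + W*(-1/8) = -7/W - W/8)
r = 8 + 3*sqrt(1317) (r = 8 + sqrt(202 + 11651) = 8 + sqrt(11853) = 8 + 3*sqrt(1317) ≈ 116.87)
1/(B(d) + r) = 1/((-7/(-188) - 1/8*(-188)) + (8 + 3*sqrt(1317))) = 1/((-7*(-1/188) + 47/2) + (8 + 3*sqrt(1317))) = 1/((7/188 + 47/2) + (8 + 3*sqrt(1317))) = 1/(4425/188 + (8 + 3*sqrt(1317))) = 1/(5929/188 + 3*sqrt(1317))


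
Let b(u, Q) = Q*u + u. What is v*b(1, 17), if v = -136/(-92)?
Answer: 612/23 ≈ 26.609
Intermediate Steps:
b(u, Q) = u + Q*u
v = 34/23 (v = -136*(-1/92) = 34/23 ≈ 1.4783)
v*b(1, 17) = 34*(1*(1 + 17))/23 = 34*(1*18)/23 = (34/23)*18 = 612/23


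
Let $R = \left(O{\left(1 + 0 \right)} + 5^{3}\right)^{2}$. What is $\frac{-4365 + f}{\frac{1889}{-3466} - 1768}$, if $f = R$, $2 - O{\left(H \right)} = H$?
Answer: $- \frac{13299042}{2043259} \approx -6.5087$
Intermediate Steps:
$O{\left(H \right)} = 2 - H$
$R = 15876$ ($R = \left(\left(2 - \left(1 + 0\right)\right) + 5^{3}\right)^{2} = \left(\left(2 - 1\right) + 125\right)^{2} = \left(1 + 125\right)^{2} = 126^{2} = 15876$)
$f = 15876$
$\frac{-4365 + f}{\frac{1889}{-3466} - 1768} = \frac{-4365 + 15876}{\frac{1889}{-3466} - 1768} = \frac{11511}{1889 \left(- \frac{1}{3466}\right) - 1768} = \frac{11511}{- \frac{1889}{3466} - 1768} = \frac{11511}{- \frac{6129777}{3466}} = 11511 \left(- \frac{3466}{6129777}\right) = - \frac{13299042}{2043259}$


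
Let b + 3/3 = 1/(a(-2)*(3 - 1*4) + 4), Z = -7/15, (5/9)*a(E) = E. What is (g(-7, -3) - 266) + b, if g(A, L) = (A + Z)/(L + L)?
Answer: -454217/1710 ≈ -265.62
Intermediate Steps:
a(E) = 9*E/5
Z = -7/15 (Z = -7*1/15 = -7/15 ≈ -0.46667)
g(A, L) = (-7/15 + A)/(2*L) (g(A, L) = (A - 7/15)/(L + L) = (-7/15 + A)/((2*L)) = (-7/15 + A)*(1/(2*L)) = (-7/15 + A)/(2*L))
b = -33/38 (b = -1 + 1/(((9/5)*(-2))*(3 - 1*4) + 4) = -1 + 1/(-18*(3 - 4)/5 + 4) = -1 + 1/(-18/5*(-1) + 4) = -1 + 1/(18/5 + 4) = -1 + 1/(38/5) = -1 + 5/38 = -33/38 ≈ -0.86842)
(g(-7, -3) - 266) + b = ((1/30)*(-7 + 15*(-7))/(-3) - 266) - 33/38 = ((1/30)*(-⅓)*(-7 - 105) - 266) - 33/38 = ((1/30)*(-⅓)*(-112) - 266) - 33/38 = (56/45 - 266) - 33/38 = -11914/45 - 33/38 = -454217/1710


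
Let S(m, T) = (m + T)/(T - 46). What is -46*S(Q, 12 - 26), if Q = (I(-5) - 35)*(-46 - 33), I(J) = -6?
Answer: 4945/2 ≈ 2472.5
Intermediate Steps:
Q = 3239 (Q = (-6 - 35)*(-46 - 33) = -41*(-79) = 3239)
S(m, T) = (T + m)/(-46 + T)
-46*S(Q, 12 - 26) = -46*((12 - 26) + 3239)/(-46 + (12 - 26)) = -46*(-14 + 3239)/(-46 - 14) = -46*3225/(-60) = -(-23)*3225/30 = -46*(-215/4) = 4945/2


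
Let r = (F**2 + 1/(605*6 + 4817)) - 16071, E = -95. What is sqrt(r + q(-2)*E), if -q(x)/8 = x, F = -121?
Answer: I*sqrt(210487828103)/8447 ≈ 54.314*I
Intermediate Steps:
q(x) = -8*x
r = -12079209/8447 (r = ((-121)**2 + 1/(605*6 + 4817)) - 16071 = (14641 + 1/(3630 + 4817)) - 16071 = (14641 + 1/8447) - 16071 = 123672528/8447 - 16071 = -12079209/8447 ≈ -1430.0)
sqrt(r + q(-2)*E) = sqrt(-12079209/8447 - 8*(-2)*(-95)) = sqrt(-12079209/8447 + 16*(-95)) = sqrt(-12079209/8447 - 1520) = sqrt(-24918649/8447) = I*sqrt(210487828103)/8447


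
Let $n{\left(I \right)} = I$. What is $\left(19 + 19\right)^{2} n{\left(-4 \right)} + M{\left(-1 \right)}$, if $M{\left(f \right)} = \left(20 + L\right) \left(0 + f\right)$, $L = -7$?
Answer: $-5789$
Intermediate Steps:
$M{\left(f \right)} = 13 f$ ($M{\left(f \right)} = \left(20 - 7\right) \left(0 + f\right) = 13 f$)
$\left(19 + 19\right)^{2} n{\left(-4 \right)} + M{\left(-1 \right)} = \left(19 + 19\right)^{2} \left(-4\right) + 13 \left(-1\right) = 38^{2} \left(-4\right) - 13 = 1444 \left(-4\right) - 13 = -5776 - 13 = -5789$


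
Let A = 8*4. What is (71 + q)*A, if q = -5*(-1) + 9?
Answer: 2720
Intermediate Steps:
A = 32
q = 14 (q = 5 + 9 = 14)
(71 + q)*A = (71 + 14)*32 = 85*32 = 2720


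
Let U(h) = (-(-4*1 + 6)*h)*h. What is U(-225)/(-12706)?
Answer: 50625/6353 ≈ 7.9687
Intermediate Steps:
U(h) = -2*h² (U(h) = (-(-4 + 6)*h)*h = (-2*h)*h = -2*h²)
U(-225)/(-12706) = -2*(-225)²/(-12706) = -2*50625*(-1/12706) = -101250*(-1/12706) = 50625/6353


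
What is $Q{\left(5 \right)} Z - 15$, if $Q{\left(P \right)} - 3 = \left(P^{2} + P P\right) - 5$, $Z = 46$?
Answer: $2193$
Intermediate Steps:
$Q{\left(P \right)} = -2 + 2 P^{2}$ ($Q{\left(P \right)} = 3 - \left(5 - P^{2} - P P\right) = 3 + \left(\left(P^{2} + P^{2}\right) - 5\right) = 3 + \left(2 P^{2} - 5\right) = 3 + \left(-5 + 2 P^{2}\right) = -2 + 2 P^{2}$)
$Q{\left(5 \right)} Z - 15 = \left(-2 + 2 \cdot 5^{2}\right) 46 - 15 = \left(-2 + 2 \cdot 25\right) 46 - 15 = \left(-2 + 50\right) 46 - 15 = 48 \cdot 46 - 15 = 2208 - 15 = 2193$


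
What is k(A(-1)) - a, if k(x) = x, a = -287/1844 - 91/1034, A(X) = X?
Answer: -721067/953348 ≈ -0.75635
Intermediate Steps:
a = -232281/953348 (a = -287*1/1844 - 91*1/1034 = -287/1844 - 91/1034 = -232281/953348 ≈ -0.24365)
k(A(-1)) - a = -1 - 1*(-232281/953348) = -1 + 232281/953348 = -721067/953348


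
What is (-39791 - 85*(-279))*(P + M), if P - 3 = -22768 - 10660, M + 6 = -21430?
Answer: 881945436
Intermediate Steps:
M = -21436 (M = -6 - 21430 = -21436)
P = -33425 (P = 3 + (-22768 - 10660) = 3 - 33428 = -33425)
(-39791 - 85*(-279))*(P + M) = (-39791 - 85*(-279))*(-33425 - 21436) = (-39791 + 23715)*(-54861) = -16076*(-54861) = 881945436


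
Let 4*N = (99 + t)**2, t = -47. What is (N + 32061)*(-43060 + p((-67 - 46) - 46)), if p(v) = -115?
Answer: -1413419975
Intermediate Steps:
N = 676 (N = (99 - 47)**2/4 = (1/4)*52**2 = (1/4)*2704 = 676)
(N + 32061)*(-43060 + p((-67 - 46) - 46)) = (676 + 32061)*(-43060 - 115) = 32737*(-43175) = -1413419975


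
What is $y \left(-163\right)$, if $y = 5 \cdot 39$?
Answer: $-31785$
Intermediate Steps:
$y = 195$
$y \left(-163\right) = 195 \left(-163\right) = -31785$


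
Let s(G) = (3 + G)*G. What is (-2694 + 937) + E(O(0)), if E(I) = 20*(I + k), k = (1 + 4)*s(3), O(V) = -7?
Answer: -97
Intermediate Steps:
s(G) = G*(3 + G)
k = 90 (k = (1 + 4)*(3*(3 + 3)) = 5*(3*6) = 5*18 = 90)
E(I) = 1800 + 20*I (E(I) = 20*(I + 90) = 20*(90 + I) = 1800 + 20*I)
(-2694 + 937) + E(O(0)) = (-2694 + 937) + (1800 + 20*(-7)) = -1757 + (1800 - 140) = -1757 + 1660 = -97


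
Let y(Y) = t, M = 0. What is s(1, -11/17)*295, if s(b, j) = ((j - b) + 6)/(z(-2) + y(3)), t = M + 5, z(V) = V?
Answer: 21830/51 ≈ 428.04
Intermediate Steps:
t = 5 (t = 0 + 5 = 5)
y(Y) = 5
s(b, j) = 2 - b/3 + j/3 (s(b, j) = ((j - b) + 6)/(-2 + 5) = (6 + j - b)/3 = (6 + j - b)*(⅓) = 2 - b/3 + j/3)
s(1, -11/17)*295 = (2 - ⅓*1 + (-11/17)/3)*295 = (2 - ⅓ + (-11*1/17)/3)*295 = (2 - ⅓ + (⅓)*(-11/17))*295 = (2 - ⅓ - 11/51)*295 = (74/51)*295 = 21830/51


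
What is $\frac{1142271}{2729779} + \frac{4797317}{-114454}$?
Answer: $- \frac{997298285993}{24033394282} \approx -41.496$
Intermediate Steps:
$\frac{1142271}{2729779} + \frac{4797317}{-114454} = 1142271 \cdot \frac{1}{2729779} + 4797317 \left(- \frac{1}{114454}\right) = \frac{87867}{209983} - \frac{4797317}{114454} = - \frac{997298285993}{24033394282}$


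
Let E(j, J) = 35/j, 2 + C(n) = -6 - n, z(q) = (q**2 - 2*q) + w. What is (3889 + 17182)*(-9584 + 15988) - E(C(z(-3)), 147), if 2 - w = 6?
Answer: 2563835031/19 ≈ 1.3494e+8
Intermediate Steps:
w = -4 (w = 2 - 1*6 = 2 - 6 = -4)
z(q) = -4 + q**2 - 2*q (z(q) = (q**2 - 2*q) - 4 = -4 + q**2 - 2*q)
C(n) = -8 - n (C(n) = -2 + (-6 - n) = -8 - n)
(3889 + 17182)*(-9584 + 15988) - E(C(z(-3)), 147) = (3889 + 17182)*(-9584 + 15988) - 35/(-8 - (-4 + (-3)**2 - 2*(-3))) = 21071*6404 - 35/(-8 - (-4 + 9 + 6)) = 134938684 - 35/(-8 - 1*11) = 134938684 - 35/(-8 - 11) = 134938684 - 35/(-19) = 134938684 - 35*(-1)/19 = 134938684 - 1*(-35/19) = 134938684 + 35/19 = 2563835031/19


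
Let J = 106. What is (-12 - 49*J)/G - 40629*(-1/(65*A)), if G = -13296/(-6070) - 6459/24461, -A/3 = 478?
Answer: -923857546209593/341802654570 ≈ -2702.9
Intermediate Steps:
A = -1434 (A = -3*478 = -1434)
G = 143013663/74239135 (G = -13296*(-1/6070) - 6459*1/24461 = 6648/3035 - 6459/24461 = 143013663/74239135 ≈ 1.9264)
(-12 - 49*J)/G - 40629*(-1/(65*A)) = (-12 - 49*106)/(143013663/74239135) - 40629/((-65*(-1434))) = (-12 - 5194)*(74239135/143013663) - 40629/93210 = -5206*74239135/143013663 - 40629*1/93210 = -386488936810/143013663 - 13543/31070 = -923857546209593/341802654570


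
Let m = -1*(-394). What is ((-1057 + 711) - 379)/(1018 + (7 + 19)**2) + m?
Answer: 666711/1694 ≈ 393.57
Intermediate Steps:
m = 394
((-1057 + 711) - 379)/(1018 + (7 + 19)**2) + m = ((-1057 + 711) - 379)/(1018 + (7 + 19)**2) + 394 = (-346 - 379)/(1018 + 26**2) + 394 = -725/(1018 + 676) + 394 = -725/1694 + 394 = 666711/1694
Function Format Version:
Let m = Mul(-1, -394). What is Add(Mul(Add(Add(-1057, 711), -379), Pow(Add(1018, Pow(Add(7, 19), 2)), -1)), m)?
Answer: Rational(666711, 1694) ≈ 393.57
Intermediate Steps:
m = 394
Add(Mul(Add(Add(-1057, 711), -379), Pow(Add(1018, Pow(Add(7, 19), 2)), -1)), m) = Add(Mul(Add(Add(-1057, 711), -379), Pow(Add(1018, Pow(Add(7, 19), 2)), -1)), 394) = Add(Mul(Add(-346, -379), Pow(Add(1018, Pow(26, 2)), -1)), 394) = Add(Mul(-725, Pow(Add(1018, 676), -1)), 394) = Add(Mul(-725, Pow(1694, -1)), 394) = Add(Mul(-725, Rational(1, 1694)), 394) = Add(Rational(-725, 1694), 394) = Rational(666711, 1694)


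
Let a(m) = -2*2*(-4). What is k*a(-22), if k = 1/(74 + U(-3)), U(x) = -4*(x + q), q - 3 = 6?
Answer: 8/25 ≈ 0.32000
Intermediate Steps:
q = 9 (q = 3 + 6 = 9)
U(x) = -36 - 4*x (U(x) = -4*(x + 9) = -4*(9 + x) = -36 - 4*x)
a(m) = 16 (a(m) = -4*(-4) = 16)
k = 1/50 (k = 1/(74 + (-36 - 4*(-3))) = 1/(74 + (-36 + 12)) = 1/(74 - 24) = 1/50 ≈ 0.020000)
k*a(-22) = (1/50)*16 = 8/25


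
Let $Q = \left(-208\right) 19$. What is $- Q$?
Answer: $3952$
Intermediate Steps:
$Q = -3952$
$- Q = \left(-1\right) \left(-3952\right) = 3952$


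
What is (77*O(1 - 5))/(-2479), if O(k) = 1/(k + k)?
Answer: 77/19832 ≈ 0.0038826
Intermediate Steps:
O(k) = 1/(2*k)
(77*O(1 - 5))/(-2479) = (77*(1/(2*(1 - 5))))/(-2479) = (77*((½)/(-4)))*(-1/2479) = (77*((½)*(-¼)))*(-1/2479) = (77*(-⅛))*(-1/2479) = -77/8*(-1/2479) = 77/19832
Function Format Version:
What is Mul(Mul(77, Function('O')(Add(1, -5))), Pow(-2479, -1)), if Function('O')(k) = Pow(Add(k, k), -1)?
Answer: Rational(77, 19832) ≈ 0.0038826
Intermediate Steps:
Function('O')(k) = Mul(Rational(1, 2), Pow(k, -1)) (Function('O')(k) = Pow(Mul(2, k), -1) = Mul(Rational(1, 2), Pow(k, -1)))
Mul(Mul(77, Function('O')(Add(1, -5))), Pow(-2479, -1)) = Mul(Mul(77, Mul(Rational(1, 2), Pow(Add(1, -5), -1))), Pow(-2479, -1)) = Mul(Mul(77, Mul(Rational(1, 2), Pow(-4, -1))), Rational(-1, 2479)) = Mul(Mul(77, Mul(Rational(1, 2), Rational(-1, 4))), Rational(-1, 2479)) = Mul(Mul(77, Rational(-1, 8)), Rational(-1, 2479)) = Mul(Rational(-77, 8), Rational(-1, 2479)) = Rational(77, 19832)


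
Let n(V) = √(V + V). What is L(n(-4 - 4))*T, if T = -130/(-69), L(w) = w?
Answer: 520*I/69 ≈ 7.5362*I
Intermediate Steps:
n(V) = √2*√V (n(V) = √(2*V) = √2*√V)
T = 130/69 (T = -130*(-1/69) = 130/69 ≈ 1.8841)
L(n(-4 - 4))*T = (√2*√(-4 - 4))*(130/69) = (√2*√(-8))*(130/69) = (√2*(2*I*√2))*(130/69) = (4*I)*(130/69) = 520*I/69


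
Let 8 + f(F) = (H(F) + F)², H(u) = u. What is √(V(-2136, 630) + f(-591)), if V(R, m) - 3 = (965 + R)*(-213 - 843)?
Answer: √2633695 ≈ 1622.9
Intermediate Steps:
V(R, m) = -1019037 - 1056*R (V(R, m) = 3 + (965 + R)*(-213 - 843) = 3 + (965 + R)*(-1056) = 3 + (-1019040 - 1056*R) = -1019037 - 1056*R)
f(F) = -8 + 4*F² (f(F) = -8 + (F + F)² = -8 + (2*F)² = -8 + 4*F²)
√(V(-2136, 630) + f(-591)) = √((-1019037 - 1056*(-2136)) + (-8 + 4*(-591)²)) = √((-1019037 + 2255616) + (-8 + 4*349281)) = √(1236579 + (-8 + 1397124)) = √(1236579 + 1397116) = √2633695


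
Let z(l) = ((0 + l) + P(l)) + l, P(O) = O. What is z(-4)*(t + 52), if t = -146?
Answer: 1128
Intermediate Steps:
z(l) = 3*l (z(l) = ((0 + l) + l) + l = (l + l) + l = 2*l + l = 3*l)
z(-4)*(t + 52) = (3*(-4))*(-146 + 52) = -12*(-94) = 1128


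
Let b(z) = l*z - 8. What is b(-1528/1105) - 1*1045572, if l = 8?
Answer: -1155378124/1105 ≈ -1.0456e+6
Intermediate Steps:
b(z) = -8 + 8*z (b(z) = 8*z - 8 = -8 + 8*z)
b(-1528/1105) - 1*1045572 = (-8 + 8*(-1528/1105)) - 1*1045572 = (-8 + 8*(-1528*1/1105)) - 1045572 = (-8 + 8*(-1528/1105)) - 1045572 = (-8 - 12224/1105) - 1045572 = -21064/1105 - 1045572 = -1155378124/1105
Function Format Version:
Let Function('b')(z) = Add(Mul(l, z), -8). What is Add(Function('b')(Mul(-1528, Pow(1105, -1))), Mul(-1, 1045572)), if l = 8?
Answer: Rational(-1155378124, 1105) ≈ -1.0456e+6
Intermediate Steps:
Function('b')(z) = Add(-8, Mul(8, z)) (Function('b')(z) = Add(Mul(8, z), -8) = Add(-8, Mul(8, z)))
Add(Function('b')(Mul(-1528, Pow(1105, -1))), Mul(-1, 1045572)) = Add(Add(-8, Mul(8, Mul(-1528, Pow(1105, -1)))), Mul(-1, 1045572)) = Add(Add(-8, Mul(8, Mul(-1528, Rational(1, 1105)))), -1045572) = Add(Add(-8, Mul(8, Rational(-1528, 1105))), -1045572) = Add(Add(-8, Rational(-12224, 1105)), -1045572) = Add(Rational(-21064, 1105), -1045572) = Rational(-1155378124, 1105)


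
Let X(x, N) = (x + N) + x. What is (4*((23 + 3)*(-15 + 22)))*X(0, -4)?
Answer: -2912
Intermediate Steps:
X(x, N) = N + 2*x (X(x, N) = (N + x) + x = N + 2*x)
(4*((23 + 3)*(-15 + 22)))*X(0, -4) = (4*((23 + 3)*(-15 + 22)))*(-4 + 2*0) = (4*(26*7))*(-4 + 0) = (4*182)*(-4) = 728*(-4) = -2912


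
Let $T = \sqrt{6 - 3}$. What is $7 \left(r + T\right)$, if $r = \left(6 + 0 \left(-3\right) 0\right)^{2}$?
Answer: $252 + 7 \sqrt{3} \approx 264.12$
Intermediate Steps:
$r = 36$ ($r = \left(6 + 0 \cdot 0\right)^{2} = \left(6 + 0\right)^{2} = 6^{2} = 36$)
$T = \sqrt{3} \approx 1.732$
$7 \left(r + T\right) = 7 \left(36 + \sqrt{3}\right) = 252 + 7 \sqrt{3}$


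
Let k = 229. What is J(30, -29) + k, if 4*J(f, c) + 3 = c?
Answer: 221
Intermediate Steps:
J(f, c) = -¾ + c/4
J(30, -29) + k = (-¾ + (¼)*(-29)) + 229 = (-¾ - 29/4) + 229 = -8 + 229 = 221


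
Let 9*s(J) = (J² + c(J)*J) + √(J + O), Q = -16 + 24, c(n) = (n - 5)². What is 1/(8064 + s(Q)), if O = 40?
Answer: 81801/660879362 - 9*√3/1321758724 ≈ 0.00012376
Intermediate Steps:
c(n) = (-5 + n)²
Q = 8
s(J) = J²/9 + √(40 + J)/9 + J*(-5 + J)²/9 (s(J) = ((J² + (-5 + J)²*J) + √(J + 40))/9 = ((J² + J*(-5 + J)²) + √(40 + J))/9 = (J² + √(40 + J) + J*(-5 + J)²)/9 = J²/9 + √(40 + J)/9 + J*(-5 + J)²/9)
1/(8064 + s(Q)) = 1/(8064 + ((⅑)*8² + √(40 + 8)/9 + (⅑)*8*(-5 + 8)²)) = 1/(8064 + ((⅑)*64 + √48/9 + (⅑)*8*3²)) = 1/(8064 + (64/9 + (4*√3)/9 + (⅑)*8*9)) = 1/(8064 + (64/9 + 4*√3/9 + 8)) = 1/(8064 + (136/9 + 4*√3/9)) = 1/(72712/9 + 4*√3/9)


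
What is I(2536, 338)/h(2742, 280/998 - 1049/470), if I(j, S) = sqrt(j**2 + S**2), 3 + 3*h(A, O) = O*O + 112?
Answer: 330025925400*sqrt(1636385)/6204915415901 ≈ 68.039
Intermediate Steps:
h(A, O) = 109/3 + O**2/3 (h(A, O) = -1 + (O*O + 112)/3 = -1 + (O**2 + 112)/3 = -1 + (112 + O**2)/3 = -1 + (112/3 + O**2/3) = 109/3 + O**2/3)
I(j, S) = sqrt(S**2 + j**2)
I(2536, 338)/h(2742, 280/998 - 1049/470) = sqrt(338**2 + 2536**2)/(109/3 + (280/998 - 1049/470)**2/3) = sqrt(114244 + 6431296)/(109/3 + (280*(1/998) - 1049*1/470)**2/3) = sqrt(6545540)/(109/3 + (140/499 - 1049/470)**2/3) = (2*sqrt(1636385))/(109/3 + (-457651/234530)**2/3) = (2*sqrt(1636385))/(109/3 + (1/3)*(209444437801/55004320900)) = (2*sqrt(1636385))/(109/3 + 209444437801/165012962700) = (2*sqrt(1636385))/(6204915415901/165012962700) = (2*sqrt(1636385))*(165012962700/6204915415901) = 330025925400*sqrt(1636385)/6204915415901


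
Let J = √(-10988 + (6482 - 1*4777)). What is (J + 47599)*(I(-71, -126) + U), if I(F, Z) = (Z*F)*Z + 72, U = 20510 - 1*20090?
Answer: -53629983696 - 1126704*I*√9283 ≈ -5.363e+10 - 1.0856e+8*I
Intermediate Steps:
U = 420 (U = 20510 - 20090 = 420)
I(F, Z) = 72 + F*Z² (I(F, Z) = (F*Z)*Z + 72 = F*Z² + 72 = 72 + F*Z²)
J = I*√9283 (J = √(-10988 + (6482 - 4777)) = √(-10988 + 1705) = √(-9283) = I*√9283 ≈ 96.348*I)
(J + 47599)*(I(-71, -126) + U) = (I*√9283 + 47599)*((72 - 71*(-126)²) + 420) = (47599 + I*√9283)*((72 - 71*15876) + 420) = (47599 + I*√9283)*((72 - 1127196) + 420) = (47599 + I*√9283)*(-1127124 + 420) = (47599 + I*√9283)*(-1126704) = -53629983696 - 1126704*I*√9283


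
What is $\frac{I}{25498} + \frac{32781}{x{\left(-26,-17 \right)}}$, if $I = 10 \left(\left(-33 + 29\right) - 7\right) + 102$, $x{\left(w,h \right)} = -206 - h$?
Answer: $- \frac{19901225}{114741} \approx -173.44$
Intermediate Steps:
$I = -8$ ($I = 10 \left(-4 - 7\right) + 102 = 10 \left(-11\right) + 102 = -110 + 102 = -8$)
$\frac{I}{25498} + \frac{32781}{x{\left(-26,-17 \right)}} = - \frac{8}{25498} + \frac{32781}{-206 - -17} = \left(-8\right) \frac{1}{25498} + \frac{32781}{-206 + 17} = - \frac{4}{12749} + \frac{32781}{-189} = - \frac{4}{12749} + 32781 \left(- \frac{1}{189}\right) = - \frac{4}{12749} - \frac{1561}{9} = - \frac{19901225}{114741}$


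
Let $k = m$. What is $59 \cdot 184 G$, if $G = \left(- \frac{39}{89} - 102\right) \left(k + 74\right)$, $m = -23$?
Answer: $- \frac{5047681752}{89} \approx -5.6716 \cdot 10^{7}$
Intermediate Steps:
$k = -23$
$G = - \frac{464967}{89}$ ($G = \left(- \frac{39}{89} - 102\right) \left(-23 + 74\right) = \left(\left(-39\right) \frac{1}{89} - 102\right) 51 = \left(- \frac{39}{89} - 102\right) 51 = \left(- \frac{9117}{89}\right) 51 = - \frac{464967}{89} \approx -5224.4$)
$59 \cdot 184 G = 59 \cdot 184 \left(- \frac{464967}{89}\right) = 10856 \left(- \frac{464967}{89}\right) = - \frac{5047681752}{89}$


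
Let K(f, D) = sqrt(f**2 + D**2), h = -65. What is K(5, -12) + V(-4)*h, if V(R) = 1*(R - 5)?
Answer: 598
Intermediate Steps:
V(R) = -5 + R (V(R) = 1*(-5 + R) = -5 + R)
K(f, D) = sqrt(D**2 + f**2)
K(5, -12) + V(-4)*h = sqrt((-12)**2 + 5**2) + (-5 - 4)*(-65) = sqrt(144 + 25) - 9*(-65) = sqrt(169) + 585 = 13 + 585 = 598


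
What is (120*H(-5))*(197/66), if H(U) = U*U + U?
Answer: 78800/11 ≈ 7163.6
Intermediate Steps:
H(U) = U + U**2 (H(U) = U**2 + U = U + U**2)
(120*H(-5))*(197/66) = (120*(-5*(1 - 5)))*(197/66) = (120*(-5*(-4)))*(197*(1/66)) = (120*20)*(197/66) = 2400*(197/66) = 78800/11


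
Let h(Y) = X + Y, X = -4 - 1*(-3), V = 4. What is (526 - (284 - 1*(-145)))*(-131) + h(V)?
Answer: -12704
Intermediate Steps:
X = -1 (X = -4 + 3 = -1)
h(Y) = -1 + Y
(526 - (284 - 1*(-145)))*(-131) + h(V) = (526 - (284 - 1*(-145)))*(-131) + (-1 + 4) = (526 - (284 + 145))*(-131) + 3 = (526 - 1*429)*(-131) + 3 = (526 - 429)*(-131) + 3 = 97*(-131) + 3 = -12707 + 3 = -12704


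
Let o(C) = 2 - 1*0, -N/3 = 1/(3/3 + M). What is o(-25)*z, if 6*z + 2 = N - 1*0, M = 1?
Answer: -7/6 ≈ -1.1667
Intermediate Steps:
N = -3/2 (N = -3/(3/3 + 1) = -3/(3*(⅓) + 1) = -3/(1 + 1) = -3/2 ≈ -1.5000)
o(C) = 2 (o(C) = 2 + 0 = 2)
z = -7/12 (z = -⅓ + (-3/2 - 1*0)/6 = -⅓ + (-3/2 + 0)/6 = -⅓ + (⅙)*(-3/2) = -⅓ - ¼ = -7/12 ≈ -0.58333)
o(-25)*z = 2*(-7/12) = -7/6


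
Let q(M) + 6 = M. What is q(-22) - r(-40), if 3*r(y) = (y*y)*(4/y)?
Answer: 76/3 ≈ 25.333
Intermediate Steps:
q(M) = -6 + M
r(y) = 4*y/3 (r(y) = ((y*y)*(4/y))/3 = (y²*(4/y))/3 = (4*y)/3 = 4*y/3)
q(-22) - r(-40) = (-6 - 22) - 4*(-40)/3 = -28 - 1*(-160/3) = -28 + 160/3 = 76/3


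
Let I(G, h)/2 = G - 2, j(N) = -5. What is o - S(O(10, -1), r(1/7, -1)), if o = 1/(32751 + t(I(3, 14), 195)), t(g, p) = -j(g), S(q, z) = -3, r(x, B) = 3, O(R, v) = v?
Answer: 98269/32756 ≈ 3.0000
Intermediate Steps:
I(G, h) = -4 + 2*G (I(G, h) = 2*(G - 2) = 2*(-2 + G) = -4 + 2*G)
t(g, p) = 5 (t(g, p) = -1*(-5) = 5)
o = 1/32756 (o = 1/(32751 + 5) = 1/32756 ≈ 3.0529e-5)
o - S(O(10, -1), r(1/7, -1)) = 1/32756 - 1*(-3) = 1/32756 + 3 = 98269/32756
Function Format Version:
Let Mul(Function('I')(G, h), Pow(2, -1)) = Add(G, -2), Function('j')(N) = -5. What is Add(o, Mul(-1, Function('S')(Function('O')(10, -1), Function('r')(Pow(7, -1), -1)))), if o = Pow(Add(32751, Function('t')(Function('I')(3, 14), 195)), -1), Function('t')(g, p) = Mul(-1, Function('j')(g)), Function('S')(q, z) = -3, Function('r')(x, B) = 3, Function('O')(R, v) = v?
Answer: Rational(98269, 32756) ≈ 3.0000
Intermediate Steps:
Function('I')(G, h) = Add(-4, Mul(2, G)) (Function('I')(G, h) = Mul(2, Add(G, -2)) = Mul(2, Add(-2, G)) = Add(-4, Mul(2, G)))
Function('t')(g, p) = 5 (Function('t')(g, p) = Mul(-1, -5) = 5)
o = Rational(1, 32756) (o = Pow(Add(32751, 5), -1) = Pow(32756, -1) = Rational(1, 32756) ≈ 3.0529e-5)
Add(o, Mul(-1, Function('S')(Function('O')(10, -1), Function('r')(Pow(7, -1), -1)))) = Add(Rational(1, 32756), Mul(-1, -3)) = Add(Rational(1, 32756), 3) = Rational(98269, 32756)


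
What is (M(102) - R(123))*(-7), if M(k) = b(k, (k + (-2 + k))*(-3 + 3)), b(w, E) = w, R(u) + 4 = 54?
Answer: -364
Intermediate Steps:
R(u) = 50 (R(u) = -4 + 54 = 50)
M(k) = k
(M(102) - R(123))*(-7) = (102 - 1*50)*(-7) = (102 - 50)*(-7) = 52*(-7) = -364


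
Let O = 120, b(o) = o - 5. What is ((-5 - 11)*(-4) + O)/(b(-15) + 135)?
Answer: 8/5 ≈ 1.6000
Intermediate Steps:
b(o) = -5 + o
((-5 - 11)*(-4) + O)/(b(-15) + 135) = ((-5 - 11)*(-4) + 120)/((-5 - 15) + 135) = (-16*(-4) + 120)/(-20 + 135) = (64 + 120)/115 = 184*(1/115) = 8/5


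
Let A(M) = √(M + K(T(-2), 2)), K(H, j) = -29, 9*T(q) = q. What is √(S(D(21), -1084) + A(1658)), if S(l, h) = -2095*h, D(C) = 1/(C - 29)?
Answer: √(2270980 + 3*√181) ≈ 1507.0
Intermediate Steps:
T(q) = q/9
D(C) = 1/(-29 + C)
A(M) = √(-29 + M) (A(M) = √(M - 29) = √(-29 + M))
√(S(D(21), -1084) + A(1658)) = √(-2095*(-1084) + √(-29 + 1658)) = √(2270980 + √1629) = √(2270980 + 3*√181)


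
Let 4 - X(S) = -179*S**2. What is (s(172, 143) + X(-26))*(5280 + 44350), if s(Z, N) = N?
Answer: 6012724130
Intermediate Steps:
X(S) = 4 + 179*S**2 (X(S) = 4 - (-179)*S**2 = 4 + 179*S**2)
(s(172, 143) + X(-26))*(5280 + 44350) = (143 + (4 + 179*(-26)**2))*(5280 + 44350) = (143 + (4 + 179*676))*49630 = (143 + (4 + 121004))*49630 = (143 + 121008)*49630 = 121151*49630 = 6012724130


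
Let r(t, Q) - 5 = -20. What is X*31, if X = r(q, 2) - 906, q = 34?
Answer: -28551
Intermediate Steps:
r(t, Q) = -15 (r(t, Q) = 5 - 20 = -15)
X = -921 (X = -15 - 906 = -921)
X*31 = -921*31 = -28551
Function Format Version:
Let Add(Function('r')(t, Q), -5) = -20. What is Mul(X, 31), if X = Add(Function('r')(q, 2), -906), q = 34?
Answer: -28551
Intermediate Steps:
Function('r')(t, Q) = -15 (Function('r')(t, Q) = Add(5, -20) = -15)
X = -921 (X = Add(-15, -906) = -921)
Mul(X, 31) = Mul(-921, 31) = -28551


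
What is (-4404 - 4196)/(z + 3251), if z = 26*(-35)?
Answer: -8600/2341 ≈ -3.6736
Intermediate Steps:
z = -910
(-4404 - 4196)/(z + 3251) = (-4404 - 4196)/(-910 + 3251) = -8600/2341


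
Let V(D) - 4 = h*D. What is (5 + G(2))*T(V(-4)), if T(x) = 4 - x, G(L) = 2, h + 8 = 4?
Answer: -112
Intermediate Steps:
h = -4 (h = -8 + 4 = -4)
V(D) = 4 - 4*D
(5 + G(2))*T(V(-4)) = (5 + 2)*(4 - (4 - 4*(-4))) = 7*(4 - (4 + 16)) = 7*(4 - 1*20) = 7*(4 - 20) = 7*(-16) = -112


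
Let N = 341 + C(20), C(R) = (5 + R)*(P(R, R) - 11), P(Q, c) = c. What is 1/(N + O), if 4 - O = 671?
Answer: -1/101 ≈ -0.0099010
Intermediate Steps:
O = -667 (O = 4 - 1*671 = 4 - 671 = -667)
C(R) = (-11 + R)*(5 + R) (C(R) = (5 + R)*(R - 11) = (5 + R)*(-11 + R) = (-11 + R)*(5 + R))
N = 566 (N = 341 + (-55 + 20² - 6*20) = 341 + (-55 + 400 - 120) = 341 + 225 = 566)
1/(N + O) = 1/(566 - 667) = 1/(-101) = -1/101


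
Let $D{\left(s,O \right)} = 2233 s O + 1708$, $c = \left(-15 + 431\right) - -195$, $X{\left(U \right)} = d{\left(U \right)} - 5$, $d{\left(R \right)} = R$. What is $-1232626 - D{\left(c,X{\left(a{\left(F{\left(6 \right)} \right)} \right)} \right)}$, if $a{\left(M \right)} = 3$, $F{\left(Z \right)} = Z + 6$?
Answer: $1494392$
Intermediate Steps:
$F{\left(Z \right)} = 6 + Z$
$X{\left(U \right)} = -5 + U$ ($X{\left(U \right)} = U - 5 = -5 + U$)
$c = 611$ ($c = 416 + 195 = 611$)
$D{\left(s,O \right)} = 1708 + 2233 O s$ ($D{\left(s,O \right)} = 2233 O s + 1708 = 1708 + 2233 O s$)
$-1232626 - D{\left(c,X{\left(a{\left(F{\left(6 \right)} \right)} \right)} \right)} = -1232626 - \left(1708 + 2233 \left(-5 + 3\right) 611\right) = -1232626 - \left(1708 + 2233 \left(-2\right) 611\right) = -1232626 - \left(1708 - 2728726\right) = -1232626 - -2727018 = -1232626 + 2727018 = 1494392$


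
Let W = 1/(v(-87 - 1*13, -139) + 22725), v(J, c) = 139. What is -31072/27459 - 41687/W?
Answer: -26172039756784/27459 ≈ -9.5313e+8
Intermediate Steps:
W = 1/22864 (W = 1/(139 + 22725) = 1/22864 ≈ 4.3737e-5)
-31072/27459 - 41687/W = -31072/27459 - 41687/1/22864 = -31072*1/27459 - 41687*22864 = -31072/27459 - 953131568 = -26172039756784/27459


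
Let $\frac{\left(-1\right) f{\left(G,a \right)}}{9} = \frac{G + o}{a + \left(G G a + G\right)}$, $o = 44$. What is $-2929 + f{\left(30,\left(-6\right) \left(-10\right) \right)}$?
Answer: $- \frac{8801682}{3005} \approx -2929.0$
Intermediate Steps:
$f{\left(G,a \right)} = - \frac{9 \left(44 + G\right)}{G + a + a G^{2}}$ ($f{\left(G,a \right)} = - 9 \frac{G + 44}{a + \left(G G a + G\right)} = - 9 \frac{44 + G}{a + \left(G^{2} a + G\right)} = - 9 \frac{44 + G}{a + \left(a G^{2} + G\right)} = - 9 \frac{44 + G}{a + \left(G + a G^{2}\right)} = - 9 \frac{44 + G}{G + a + a G^{2}} = - \frac{9 \left(44 + G\right)}{G + a + a G^{2}}$)
$-2929 + f{\left(30,\left(-6\right) \left(-10\right) \right)} = -2929 + \frac{9 \left(-44 - 30\right)}{30 - -60 + \left(-6\right) \left(-10\right) 30^{2}} = -2929 + \frac{9 \left(-44 - 30\right)}{30 + 60 + 60 \cdot 900} = -2929 + 9 \frac{1}{30 + 60 + 54000} \left(-74\right) = -2929 + 9 \cdot \frac{1}{54090} \left(-74\right) = -2929 - \frac{37}{3005} = - \frac{8801682}{3005}$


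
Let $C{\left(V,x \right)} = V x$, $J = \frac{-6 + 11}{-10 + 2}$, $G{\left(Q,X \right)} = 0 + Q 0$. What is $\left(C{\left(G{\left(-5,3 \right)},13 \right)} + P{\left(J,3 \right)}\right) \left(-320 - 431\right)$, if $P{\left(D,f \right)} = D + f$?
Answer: $- \frac{14269}{8} \approx -1783.6$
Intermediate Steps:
$G{\left(Q,X \right)} = 0$ ($G{\left(Q,X \right)} = 0 + 0 = 0$)
$J = - \frac{5}{8}$ ($J = \frac{5}{-8} = 5 \left(- \frac{1}{8}\right) = - \frac{5}{8} \approx -0.625$)
$\left(C{\left(G{\left(-5,3 \right)},13 \right)} + P{\left(J,3 \right)}\right) \left(-320 - 431\right) = \left(0 \cdot 13 + \left(- \frac{5}{8} + 3\right)\right) \left(-320 - 431\right) = \left(0 + \frac{19}{8}\right) \left(-751\right) = \frac{19}{8} \left(-751\right) = - \frac{14269}{8}$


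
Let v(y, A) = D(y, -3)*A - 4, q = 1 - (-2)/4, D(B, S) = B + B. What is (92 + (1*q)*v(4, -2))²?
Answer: 3844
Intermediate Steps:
D(B, S) = 2*B
q = 3/2 (q = 1 - (-2)/4 = 1 - 1*(-½) = 1 + ½ = 3/2 ≈ 1.5000)
v(y, A) = -4 + 2*A*y (v(y, A) = (2*y)*A - 4 = 2*A*y - 4 = -4 + 2*A*y)
(92 + (1*q)*v(4, -2))² = (92 + (1*(3/2))*(-4 + 2*(-2)*4))² = (92 + 3*(-4 - 16)/2)² = (92 + (3/2)*(-20))² = (92 - 30)² = 62² = 3844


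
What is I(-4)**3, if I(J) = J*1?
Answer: -64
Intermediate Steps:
I(J) = J
I(-4)**3 = (-4)**3 = -64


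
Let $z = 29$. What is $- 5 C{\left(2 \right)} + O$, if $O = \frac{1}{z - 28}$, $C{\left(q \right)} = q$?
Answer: $-9$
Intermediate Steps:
$O = 1$ ($O = \frac{1}{29 - 28} = 1^{-1} = 1$)
$- 5 C{\left(2 \right)} + O = \left(-5\right) 2 + 1 = -10 + 1 = -9$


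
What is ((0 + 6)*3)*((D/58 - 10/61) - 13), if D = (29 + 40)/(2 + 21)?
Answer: -417519/1769 ≈ -236.02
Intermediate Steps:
D = 3 (D = 69/23 = 69*(1/23) = 3)
((0 + 6)*3)*((D/58 - 10/61) - 13) = ((0 + 6)*3)*((3/58 - 10/61) - 13) = (6*3)*((3*(1/58) - 10*1/61) - 13) = 18*((3/58 - 10/61) - 13) = 18*(-397/3538 - 13) = 18*(-46391/3538) = -417519/1769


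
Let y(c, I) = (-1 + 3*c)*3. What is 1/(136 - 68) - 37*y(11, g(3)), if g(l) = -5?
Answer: -241535/68 ≈ -3552.0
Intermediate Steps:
y(c, I) = -3 + 9*c
1/(136 - 68) - 37*y(11, g(3)) = 1/(136 - 68) - 37*(-3 + 9*11) = 1/68 - 37*(-3 + 99) = 1/68 - 37*96 = 1/68 - 3552 = -241535/68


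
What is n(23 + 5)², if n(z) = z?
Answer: 784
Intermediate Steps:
n(23 + 5)² = (23 + 5)² = 28² = 784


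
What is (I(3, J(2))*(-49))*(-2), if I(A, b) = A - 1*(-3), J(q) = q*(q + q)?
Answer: 588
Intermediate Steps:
J(q) = 2*q² (J(q) = q*(2*q) = 2*q²)
I(A, b) = 3 + A (I(A, b) = A + 3 = 3 + A)
(I(3, J(2))*(-49))*(-2) = ((3 + 3)*(-49))*(-2) = (6*(-49))*(-2) = -294*(-2) = 588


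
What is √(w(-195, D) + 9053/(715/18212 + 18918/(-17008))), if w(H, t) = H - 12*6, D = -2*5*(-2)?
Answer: I*√15023860087517855555/41546737 ≈ 93.294*I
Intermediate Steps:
D = 20 (D = -10*(-2) = 20)
w(H, t) = -72 + H (w(H, t) = H - 2*36 = H - 72 = -72 + H)
√(w(-195, D) + 9053/(715/18212 + 18918/(-17008))) = √((-72 - 195) + 9053/(715/18212 + 18918/(-17008))) = √(-267 + 9053/(715*(1/18212) + 18918*(-1/17008))) = √(-267 + 9053/(715/18212 - 9459/8504)) = √(-267 + 9053/(-41546737/38718712)) = √(-267 + 9053*(-38718712/41546737)) = √(-267 - 350520499736/41546737) = √(-361613478515/41546737) = I*√15023860087517855555/41546737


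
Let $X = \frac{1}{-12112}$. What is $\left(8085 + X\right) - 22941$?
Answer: $- \frac{179935873}{12112} \approx -14856.0$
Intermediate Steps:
$X = - \frac{1}{12112} \approx -8.2563 \cdot 10^{-5}$
$\left(8085 + X\right) - 22941 = \left(8085 - \frac{1}{12112}\right) - 22941 = \frac{97925519}{12112} - 22941 = - \frac{179935873}{12112}$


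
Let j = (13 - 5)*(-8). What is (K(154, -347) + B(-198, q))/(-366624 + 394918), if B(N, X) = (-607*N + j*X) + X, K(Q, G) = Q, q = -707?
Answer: 164881/28294 ≈ 5.8274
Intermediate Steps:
j = -64 (j = 8*(-8) = -64)
B(N, X) = -607*N - 63*X (B(N, X) = (-607*N - 64*X) + X = -607*N - 63*X)
(K(154, -347) + B(-198, q))/(-366624 + 394918) = (154 + (-607*(-198) - 63*(-707)))/(-366624 + 394918) = (154 + (120186 + 44541))/28294 = (154 + 164727)*(1/28294) = 164881*(1/28294) = 164881/28294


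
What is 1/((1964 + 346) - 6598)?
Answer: -1/4288 ≈ -0.00023321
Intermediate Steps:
1/((1964 + 346) - 6598) = 1/(2310 - 6598) = 1/(-4288) = -1/4288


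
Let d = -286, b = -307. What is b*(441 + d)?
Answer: -47585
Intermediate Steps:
b*(441 + d) = -307*(441 - 286) = -307*155 = -47585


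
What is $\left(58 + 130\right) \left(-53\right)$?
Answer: $-9964$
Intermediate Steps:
$\left(58 + 130\right) \left(-53\right) = 188 \left(-53\right) = -9964$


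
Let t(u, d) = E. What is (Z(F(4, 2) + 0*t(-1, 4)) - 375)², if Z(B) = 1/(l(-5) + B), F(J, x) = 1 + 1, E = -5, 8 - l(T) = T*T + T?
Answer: 14070001/100 ≈ 1.4070e+5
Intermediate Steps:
l(T) = 8 - T - T² (l(T) = 8 - (T*T + T) = 8 - (T² + T) = 8 - (T + T²) = 8 + (-T - T²) = 8 - T - T²)
t(u, d) = -5
F(J, x) = 2
Z(B) = 1/(-12 + B) (Z(B) = 1/((8 - 1*(-5) - 1*(-5)²) + B) = 1/((8 + 5 - 1*25) + B) = 1/((8 + 5 - 25) + B) = 1/(-12 + B))
(Z(F(4, 2) + 0*t(-1, 4)) - 375)² = (1/(-12 + (2 + 0*(-5))) - 375)² = (1/(-12 + (2 + 0)) - 375)² = (1/(-12 + 2) - 375)² = (1/(-10) - 375)² = (-⅒ - 375)² = (-3751/10)² = 14070001/100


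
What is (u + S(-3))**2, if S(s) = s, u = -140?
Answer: 20449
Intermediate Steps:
(u + S(-3))**2 = (-140 - 3)**2 = (-143)**2 = 20449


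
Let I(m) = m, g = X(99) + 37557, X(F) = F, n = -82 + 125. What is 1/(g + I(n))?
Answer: 1/37699 ≈ 2.6526e-5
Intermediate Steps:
n = 43
g = 37656 (g = 99 + 37557 = 37656)
1/(g + I(n)) = 1/(37656 + 43) = 1/37699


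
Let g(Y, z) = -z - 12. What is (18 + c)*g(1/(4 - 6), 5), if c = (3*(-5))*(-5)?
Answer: -1581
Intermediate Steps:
c = 75 (c = -15*(-5) = 75)
g(Y, z) = -12 - z
(18 + c)*g(1/(4 - 6), 5) = (18 + 75)*(-12 - 1*5) = 93*(-12 - 5) = 93*(-17) = -1581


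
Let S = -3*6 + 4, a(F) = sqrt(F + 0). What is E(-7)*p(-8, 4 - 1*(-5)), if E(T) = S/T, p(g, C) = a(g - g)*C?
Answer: 0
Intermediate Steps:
a(F) = sqrt(F)
S = -14 (S = -18 + 4 = -14)
p(g, C) = 0 (p(g, C) = sqrt(g - g)*C = sqrt(0)*C = 0*C = 0)
E(T) = -14/T
E(-7)*p(-8, 4 - 1*(-5)) = -14/(-7)*0 = -14*(-1/7)*0 = 2*0 = 0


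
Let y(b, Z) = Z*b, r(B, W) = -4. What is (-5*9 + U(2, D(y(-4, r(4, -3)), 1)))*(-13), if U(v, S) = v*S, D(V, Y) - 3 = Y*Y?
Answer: 481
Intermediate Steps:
D(V, Y) = 3 + Y² (D(V, Y) = 3 + Y*Y = 3 + Y²)
U(v, S) = S*v
(-5*9 + U(2, D(y(-4, r(4, -3)), 1)))*(-13) = (-5*9 + (3 + 1²)*2)*(-13) = (-45 + (3 + 1)*2)*(-13) = (-45 + 4*2)*(-13) = (-45 + 8)*(-13) = -37*(-13) = 481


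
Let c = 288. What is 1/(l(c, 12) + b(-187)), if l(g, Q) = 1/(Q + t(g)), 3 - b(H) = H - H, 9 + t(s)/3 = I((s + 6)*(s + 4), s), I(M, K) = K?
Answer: 849/2548 ≈ 0.33320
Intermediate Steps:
t(s) = -27 + 3*s
b(H) = 3 (b(H) = 3 - (H - H) = 3 - 1*0 = 3 + 0 = 3)
l(g, Q) = 1/(-27 + Q + 3*g) (l(g, Q) = 1/(Q + (-27 + 3*g)) = 1/(-27 + Q + 3*g))
1/(l(c, 12) + b(-187)) = 1/(1/(-27 + 12 + 3*288) + 3) = 1/(1/(-27 + 12 + 864) + 3) = 1/(1/849 + 3) = 1/(2548/849) = 849/2548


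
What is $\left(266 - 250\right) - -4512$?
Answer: $4528$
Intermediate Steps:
$\left(266 - 250\right) - -4512 = \left(266 - 250\right) + 4512 = 16 + 4512 = 4528$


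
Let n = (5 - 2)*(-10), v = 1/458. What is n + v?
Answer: -13739/458 ≈ -29.998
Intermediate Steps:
v = 1/458 ≈ 0.0021834
n = -30 (n = 3*(-10) = -30)
n + v = -30 + 1/458 = -13739/458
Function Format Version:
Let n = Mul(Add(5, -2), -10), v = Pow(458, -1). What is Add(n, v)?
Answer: Rational(-13739, 458) ≈ -29.998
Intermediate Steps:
v = Rational(1, 458) ≈ 0.0021834
n = -30 (n = Mul(3, -10) = -30)
Add(n, v) = Add(-30, Rational(1, 458)) = Rational(-13739, 458)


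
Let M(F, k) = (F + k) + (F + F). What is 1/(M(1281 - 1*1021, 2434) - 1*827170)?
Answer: -1/823956 ≈ -1.2137e-6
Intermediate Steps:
M(F, k) = k + 3*F (M(F, k) = (F + k) + 2*F = k + 3*F)
1/(M(1281 - 1*1021, 2434) - 1*827170) = 1/((2434 + 3*(1281 - 1*1021)) - 1*827170) = 1/((2434 + 3*(1281 - 1021)) - 827170) = 1/((2434 + 3*260) - 827170) = 1/((2434 + 780) - 827170) = 1/(3214 - 827170) = 1/(-823956) = -1/823956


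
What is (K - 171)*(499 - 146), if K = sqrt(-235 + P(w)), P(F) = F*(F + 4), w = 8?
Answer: -60363 + 353*I*sqrt(139) ≈ -60363.0 + 4161.8*I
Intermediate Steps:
P(F) = F*(4 + F)
K = I*sqrt(139) (K = sqrt(-235 + 8*(4 + 8)) = sqrt(-235 + 8*12) = sqrt(-235 + 96) = sqrt(-139) = I*sqrt(139) ≈ 11.79*I)
(K - 171)*(499 - 146) = (I*sqrt(139) - 171)*(499 - 146) = (-171 + I*sqrt(139))*353 = -60363 + 353*I*sqrt(139)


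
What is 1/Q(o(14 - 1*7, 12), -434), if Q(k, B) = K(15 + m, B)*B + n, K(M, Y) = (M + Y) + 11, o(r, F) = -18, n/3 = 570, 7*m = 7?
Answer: 1/178348 ≈ 5.6070e-6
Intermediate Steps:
m = 1 (m = (⅐)*7 = 1)
n = 1710 (n = 3*570 = 1710)
K(M, Y) = 11 + M + Y
Q(k, B) = 1710 + B*(27 + B) (Q(k, B) = (11 + (15 + 1) + B)*B + 1710 = (11 + 16 + B)*B + 1710 = (27 + B)*B + 1710 = B*(27 + B) + 1710 = 1710 + B*(27 + B))
1/Q(o(14 - 1*7, 12), -434) = 1/(1710 - 434*(27 - 434)) = 1/(1710 - 434*(-407)) = 1/(1710 + 176638) = 1/178348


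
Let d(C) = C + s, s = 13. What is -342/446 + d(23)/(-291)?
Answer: -19263/21631 ≈ -0.89053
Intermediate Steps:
d(C) = 13 + C (d(C) = C + 13 = 13 + C)
-342/446 + d(23)/(-291) = -342/446 + (13 + 23)/(-291) = -342*1/446 + 36*(-1/291) = -171/223 - 12/97 = -19263/21631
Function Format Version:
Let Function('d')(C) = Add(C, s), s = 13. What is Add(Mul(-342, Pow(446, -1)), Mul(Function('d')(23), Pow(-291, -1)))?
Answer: Rational(-19263, 21631) ≈ -0.89053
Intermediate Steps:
Function('d')(C) = Add(13, C) (Function('d')(C) = Add(C, 13) = Add(13, C))
Add(Mul(-342, Pow(446, -1)), Mul(Function('d')(23), Pow(-291, -1))) = Add(Mul(-342, Pow(446, -1)), Mul(Add(13, 23), Pow(-291, -1))) = Add(Mul(-342, Rational(1, 446)), Mul(36, Rational(-1, 291))) = Add(Rational(-171, 223), Rational(-12, 97)) = Rational(-19263, 21631)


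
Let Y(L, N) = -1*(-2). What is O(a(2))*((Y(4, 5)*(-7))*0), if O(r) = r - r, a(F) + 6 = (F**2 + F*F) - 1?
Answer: 0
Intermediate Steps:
Y(L, N) = 2
a(F) = -7 + 2*F**2 (a(F) = -6 + ((F**2 + F*F) - 1) = -6 + ((F**2 + F**2) - 1) = -6 + (2*F**2 - 1) = -6 + (-1 + 2*F**2) = -7 + 2*F**2)
O(r) = 0
O(a(2))*((Y(4, 5)*(-7))*0) = 0*((2*(-7))*0) = 0*(-14*0) = 0*0 = 0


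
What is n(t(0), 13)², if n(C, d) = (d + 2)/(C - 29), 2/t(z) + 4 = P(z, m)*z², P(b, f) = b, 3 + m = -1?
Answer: 900/3481 ≈ 0.25855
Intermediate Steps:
m = -4 (m = -3 - 1 = -4)
t(z) = 2/(-4 + z³) (t(z) = 2/(-4 + z*z²) = 2/(-4 + z³))
n(C, d) = (2 + d)/(-29 + C)
n(t(0), 13)² = ((2 + 13)/(-29 + 2/(-4 + 0³)))² = (15/(-29 + 2/(-4 + 0)))² = (15/(-29 + 2/(-4)))² = (15/(-29 + 2*(-¼)))² = (15/(-29 - ½))² = (15/(-59/2))² = (-2/59*15)² = (-30/59)² = 900/3481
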